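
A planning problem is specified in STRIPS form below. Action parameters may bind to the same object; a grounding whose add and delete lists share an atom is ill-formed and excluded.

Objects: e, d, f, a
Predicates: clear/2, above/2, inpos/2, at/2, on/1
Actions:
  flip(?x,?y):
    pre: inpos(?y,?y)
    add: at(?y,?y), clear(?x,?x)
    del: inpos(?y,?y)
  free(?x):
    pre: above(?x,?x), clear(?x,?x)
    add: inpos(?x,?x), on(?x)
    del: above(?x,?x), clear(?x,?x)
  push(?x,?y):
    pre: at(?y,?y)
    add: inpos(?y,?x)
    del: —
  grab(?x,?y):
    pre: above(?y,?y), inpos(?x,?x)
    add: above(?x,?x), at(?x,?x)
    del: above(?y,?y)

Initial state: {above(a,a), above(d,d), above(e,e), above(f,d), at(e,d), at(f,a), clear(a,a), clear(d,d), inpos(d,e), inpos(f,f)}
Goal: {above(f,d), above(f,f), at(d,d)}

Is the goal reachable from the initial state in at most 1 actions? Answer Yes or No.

1. free(d)  →  {above(a,a), above(e,e), above(f,d), at(e,d), at(f,a), clear(a,a), inpos(d,d), inpos(d,e), inpos(f,f), on(d)}
2. flip(e,d)  →  {above(a,a), above(e,e), above(f,d), at(d,d), at(e,d), at(f,a), clear(a,a), clear(e,e), inpos(d,e), inpos(f,f), on(d)}
3. grab(f,e)  →  {above(a,a), above(f,d), above(f,f), at(d,d), at(e,d), at(f,a), at(f,f), clear(a,a), clear(e,e), inpos(d,e), inpos(f,f), on(d)}
optimal plan length = 3; 3 > 1

No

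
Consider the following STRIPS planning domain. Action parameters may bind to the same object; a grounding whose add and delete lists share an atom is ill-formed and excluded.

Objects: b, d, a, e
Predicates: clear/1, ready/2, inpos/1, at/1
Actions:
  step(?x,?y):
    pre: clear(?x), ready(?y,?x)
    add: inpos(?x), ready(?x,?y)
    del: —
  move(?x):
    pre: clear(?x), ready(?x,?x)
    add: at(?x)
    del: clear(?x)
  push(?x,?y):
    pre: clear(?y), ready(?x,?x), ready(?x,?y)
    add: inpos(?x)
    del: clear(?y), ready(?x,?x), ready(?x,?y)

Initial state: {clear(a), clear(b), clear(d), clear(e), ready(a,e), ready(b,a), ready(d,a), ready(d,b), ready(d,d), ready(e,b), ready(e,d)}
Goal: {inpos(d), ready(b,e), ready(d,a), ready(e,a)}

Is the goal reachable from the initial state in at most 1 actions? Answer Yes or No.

1. step(b,e)  →  {clear(a), clear(b), clear(d), clear(e), inpos(b), ready(a,e), ready(b,a), ready(b,e), ready(d,a), ready(d,b), ready(d,d), ready(e,b), ready(e,d)}
2. step(d,d)  →  {clear(a), clear(b), clear(d), clear(e), inpos(b), inpos(d), ready(a,e), ready(b,a), ready(b,e), ready(d,a), ready(d,b), ready(d,d), ready(e,b), ready(e,d)}
3. step(e,a)  →  {clear(a), clear(b), clear(d), clear(e), inpos(b), inpos(d), inpos(e), ready(a,e), ready(b,a), ready(b,e), ready(d,a), ready(d,b), ready(d,d), ready(e,a), ready(e,b), ready(e,d)}
optimal plan length = 3; 3 > 1

No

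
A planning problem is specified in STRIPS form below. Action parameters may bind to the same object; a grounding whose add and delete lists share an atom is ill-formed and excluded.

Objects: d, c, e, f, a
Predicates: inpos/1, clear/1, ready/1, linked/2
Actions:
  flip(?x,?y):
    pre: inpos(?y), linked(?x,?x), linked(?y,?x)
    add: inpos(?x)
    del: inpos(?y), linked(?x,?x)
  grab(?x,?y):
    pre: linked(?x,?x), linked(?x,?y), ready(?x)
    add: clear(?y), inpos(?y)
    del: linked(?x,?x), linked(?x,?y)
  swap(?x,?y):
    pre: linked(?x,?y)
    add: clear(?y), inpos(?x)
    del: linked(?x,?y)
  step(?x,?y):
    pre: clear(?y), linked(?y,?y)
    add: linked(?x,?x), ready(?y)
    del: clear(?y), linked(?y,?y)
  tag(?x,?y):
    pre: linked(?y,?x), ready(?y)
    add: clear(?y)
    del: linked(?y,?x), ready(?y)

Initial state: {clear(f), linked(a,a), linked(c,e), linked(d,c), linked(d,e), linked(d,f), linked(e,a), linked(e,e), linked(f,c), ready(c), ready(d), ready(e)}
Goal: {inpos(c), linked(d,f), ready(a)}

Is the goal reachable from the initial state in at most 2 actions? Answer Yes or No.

No

1. grab(e,a)  →  {clear(a), clear(f), inpos(a), linked(a,a), linked(c,e), linked(d,c), linked(d,e), linked(d,f), linked(f,c), ready(c), ready(d), ready(e)}
2. swap(c,e)  →  {clear(a), clear(e), clear(f), inpos(a), inpos(c), linked(a,a), linked(d,c), linked(d,e), linked(d,f), linked(f,c), ready(c), ready(d), ready(e)}
3. step(d,a)  →  {clear(e), clear(f), inpos(a), inpos(c), linked(d,c), linked(d,d), linked(d,e), linked(d,f), linked(f,c), ready(a), ready(c), ready(d), ready(e)}
optimal plan length = 3; 3 > 2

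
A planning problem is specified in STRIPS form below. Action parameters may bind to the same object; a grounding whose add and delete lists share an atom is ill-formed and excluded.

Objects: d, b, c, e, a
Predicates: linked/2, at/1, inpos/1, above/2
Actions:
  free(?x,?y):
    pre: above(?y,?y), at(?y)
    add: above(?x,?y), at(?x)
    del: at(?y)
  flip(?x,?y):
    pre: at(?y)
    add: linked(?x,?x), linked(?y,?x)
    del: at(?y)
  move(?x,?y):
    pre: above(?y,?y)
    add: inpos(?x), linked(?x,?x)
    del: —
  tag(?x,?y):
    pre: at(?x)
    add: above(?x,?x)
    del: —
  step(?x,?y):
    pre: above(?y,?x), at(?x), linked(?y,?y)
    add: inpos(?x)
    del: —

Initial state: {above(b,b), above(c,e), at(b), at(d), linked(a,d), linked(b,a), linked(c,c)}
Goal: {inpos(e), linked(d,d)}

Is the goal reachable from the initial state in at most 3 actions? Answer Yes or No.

Yes

1. flip(d,d)  →  {above(b,b), above(c,e), at(b), linked(a,d), linked(b,a), linked(c,c), linked(d,d)}
2. move(e,b)  →  {above(b,b), above(c,e), at(b), inpos(e), linked(a,d), linked(b,a), linked(c,c), linked(d,d), linked(e,e)}
optimal plan length = 2; 2 ≤ 3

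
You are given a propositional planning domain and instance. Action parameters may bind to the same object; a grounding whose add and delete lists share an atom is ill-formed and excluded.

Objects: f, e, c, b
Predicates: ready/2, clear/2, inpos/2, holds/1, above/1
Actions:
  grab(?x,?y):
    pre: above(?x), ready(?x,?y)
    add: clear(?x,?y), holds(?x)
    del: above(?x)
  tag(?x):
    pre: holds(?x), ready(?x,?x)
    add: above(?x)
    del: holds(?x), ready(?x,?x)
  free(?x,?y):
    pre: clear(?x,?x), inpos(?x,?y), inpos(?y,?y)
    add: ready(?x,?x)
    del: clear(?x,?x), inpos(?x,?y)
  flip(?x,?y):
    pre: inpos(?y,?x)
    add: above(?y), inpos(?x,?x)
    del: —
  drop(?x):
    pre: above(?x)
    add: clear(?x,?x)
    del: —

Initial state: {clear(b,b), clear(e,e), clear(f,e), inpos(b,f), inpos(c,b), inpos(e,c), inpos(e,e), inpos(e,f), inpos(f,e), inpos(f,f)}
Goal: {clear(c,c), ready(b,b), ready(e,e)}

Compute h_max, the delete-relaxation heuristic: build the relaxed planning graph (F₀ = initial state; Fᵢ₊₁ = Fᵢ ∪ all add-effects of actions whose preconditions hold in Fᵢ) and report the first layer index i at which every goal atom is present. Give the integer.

2

F0 = init (10 atoms)
F1 = F0 ∪ {above(b), above(c), above(e), above(f), inpos(b,b), inpos(c,c), ready(b,b), ready(e,e)}  (18 atoms)
F2 = F1 ∪ {clear(c,c), clear(f,f), holds(b), holds(e)}  (22 atoms)
goal ⊆ F2  ⇒  h_max = 2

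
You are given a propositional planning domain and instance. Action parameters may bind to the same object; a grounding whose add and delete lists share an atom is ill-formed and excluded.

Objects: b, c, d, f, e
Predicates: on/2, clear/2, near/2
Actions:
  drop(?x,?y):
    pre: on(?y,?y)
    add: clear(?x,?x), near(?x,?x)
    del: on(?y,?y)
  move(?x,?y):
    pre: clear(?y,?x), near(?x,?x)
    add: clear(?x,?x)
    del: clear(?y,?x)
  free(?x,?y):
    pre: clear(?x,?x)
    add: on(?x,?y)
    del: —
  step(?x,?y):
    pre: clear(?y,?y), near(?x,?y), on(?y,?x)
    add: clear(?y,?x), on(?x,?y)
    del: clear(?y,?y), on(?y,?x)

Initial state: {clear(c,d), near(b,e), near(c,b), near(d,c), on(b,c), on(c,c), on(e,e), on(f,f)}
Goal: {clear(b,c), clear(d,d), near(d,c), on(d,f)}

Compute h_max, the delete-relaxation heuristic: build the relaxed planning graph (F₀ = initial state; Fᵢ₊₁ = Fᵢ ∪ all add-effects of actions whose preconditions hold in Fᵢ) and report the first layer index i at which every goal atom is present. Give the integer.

F0 = init (8 atoms)
F1 = F0 ∪ {clear(b,b), clear(c,c), clear(d,d), clear(e,e), clear(f,f), near(b,b), near(c,c), near(d,d), near(e,e), near(f,f)}  (18 atoms)
F2 = F1 ∪ {clear(b,c), on(b,b), on(b,d), on(b,e), on(b,f), on(c,b), on(c,d), on(c,e), on(c,f), on(d,b), on(d,c), on(d,d), on(d,e), on(d,f), on(e,b), on(e,c), on(e,d), on(e,f), on(f,b), on(f,c), on(f,d), on(f,e)}  (40 atoms)
goal ⊆ F2  ⇒  h_max = 2

2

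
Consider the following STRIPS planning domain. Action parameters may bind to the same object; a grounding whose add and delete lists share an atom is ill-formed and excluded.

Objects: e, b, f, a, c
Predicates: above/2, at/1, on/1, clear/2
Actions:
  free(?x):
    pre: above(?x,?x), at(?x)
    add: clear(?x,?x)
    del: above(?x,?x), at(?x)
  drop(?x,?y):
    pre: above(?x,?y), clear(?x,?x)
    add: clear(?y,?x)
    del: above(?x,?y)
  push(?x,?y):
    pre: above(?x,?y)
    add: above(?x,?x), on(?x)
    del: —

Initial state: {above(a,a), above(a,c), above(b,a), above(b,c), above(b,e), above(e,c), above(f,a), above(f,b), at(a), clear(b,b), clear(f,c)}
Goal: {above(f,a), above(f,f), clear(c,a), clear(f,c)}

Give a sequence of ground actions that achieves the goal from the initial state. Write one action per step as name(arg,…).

free(a); drop(a,c); push(f,b)

1. free(a)  →  {above(a,c), above(b,a), above(b,c), above(b,e), above(e,c), above(f,a), above(f,b), clear(a,a), clear(b,b), clear(f,c)}
2. drop(a,c)  →  {above(b,a), above(b,c), above(b,e), above(e,c), above(f,a), above(f,b), clear(a,a), clear(b,b), clear(c,a), clear(f,c)}
3. push(f,b)  →  {above(b,a), above(b,c), above(b,e), above(e,c), above(f,a), above(f,b), above(f,f), clear(a,a), clear(b,b), clear(c,a), clear(f,c), on(f)}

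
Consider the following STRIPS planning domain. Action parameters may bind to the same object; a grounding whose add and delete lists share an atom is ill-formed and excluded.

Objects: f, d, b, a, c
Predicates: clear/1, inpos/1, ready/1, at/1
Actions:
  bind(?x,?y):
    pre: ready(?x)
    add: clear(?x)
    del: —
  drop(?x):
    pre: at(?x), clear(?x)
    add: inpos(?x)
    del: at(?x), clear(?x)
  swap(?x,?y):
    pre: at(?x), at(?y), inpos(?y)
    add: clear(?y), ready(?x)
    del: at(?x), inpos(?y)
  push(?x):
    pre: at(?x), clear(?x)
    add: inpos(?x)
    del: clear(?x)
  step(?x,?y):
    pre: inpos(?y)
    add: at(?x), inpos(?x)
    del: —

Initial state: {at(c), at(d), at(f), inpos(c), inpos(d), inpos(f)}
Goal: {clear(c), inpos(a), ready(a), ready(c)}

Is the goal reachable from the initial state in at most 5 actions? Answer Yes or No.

1. swap(c,c)  →  {at(d), at(f), clear(c), inpos(d), inpos(f), ready(c)}
2. step(a,f)  →  {at(a), at(d), at(f), clear(c), inpos(a), inpos(d), inpos(f), ready(c)}
3. swap(a,f)  →  {at(d), at(f), clear(c), clear(f), inpos(a), inpos(d), ready(a), ready(c)}
optimal plan length = 3; 3 ≤ 5

Yes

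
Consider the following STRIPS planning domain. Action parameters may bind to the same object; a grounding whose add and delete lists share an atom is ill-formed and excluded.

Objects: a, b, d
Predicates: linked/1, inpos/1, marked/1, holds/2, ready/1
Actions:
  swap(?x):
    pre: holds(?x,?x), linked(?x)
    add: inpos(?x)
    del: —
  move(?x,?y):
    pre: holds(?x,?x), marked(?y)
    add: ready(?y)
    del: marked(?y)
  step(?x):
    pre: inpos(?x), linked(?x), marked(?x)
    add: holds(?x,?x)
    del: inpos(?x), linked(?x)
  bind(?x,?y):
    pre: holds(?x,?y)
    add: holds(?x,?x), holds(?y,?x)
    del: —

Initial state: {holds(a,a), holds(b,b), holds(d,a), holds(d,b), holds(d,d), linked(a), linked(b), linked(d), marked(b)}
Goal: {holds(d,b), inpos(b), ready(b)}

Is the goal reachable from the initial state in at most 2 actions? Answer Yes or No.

1. swap(b)  →  {holds(a,a), holds(b,b), holds(d,a), holds(d,b), holds(d,d), inpos(b), linked(a), linked(b), linked(d), marked(b)}
2. move(a,b)  →  {holds(a,a), holds(b,b), holds(d,a), holds(d,b), holds(d,d), inpos(b), linked(a), linked(b), linked(d), ready(b)}
optimal plan length = 2; 2 ≤ 2

Yes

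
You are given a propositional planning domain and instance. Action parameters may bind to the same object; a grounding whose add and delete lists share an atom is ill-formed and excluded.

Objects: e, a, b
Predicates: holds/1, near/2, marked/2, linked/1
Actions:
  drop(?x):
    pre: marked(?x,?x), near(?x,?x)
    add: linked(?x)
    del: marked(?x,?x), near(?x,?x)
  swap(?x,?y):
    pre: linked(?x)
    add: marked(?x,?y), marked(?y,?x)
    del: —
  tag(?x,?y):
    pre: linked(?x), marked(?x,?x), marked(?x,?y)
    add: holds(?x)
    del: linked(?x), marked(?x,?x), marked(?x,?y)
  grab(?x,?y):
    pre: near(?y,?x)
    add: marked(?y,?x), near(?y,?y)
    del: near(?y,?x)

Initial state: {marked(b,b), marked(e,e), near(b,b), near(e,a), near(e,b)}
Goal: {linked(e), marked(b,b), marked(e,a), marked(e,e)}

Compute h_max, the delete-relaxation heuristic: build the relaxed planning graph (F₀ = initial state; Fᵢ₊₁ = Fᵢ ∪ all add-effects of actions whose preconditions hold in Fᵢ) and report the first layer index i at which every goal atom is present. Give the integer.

F0 = init (5 atoms)
F1 = F0 ∪ {linked(b), marked(e,a), marked(e,b), near(e,e)}  (9 atoms)
F2 = F1 ∪ {holds(b), linked(e), marked(a,b), marked(b,a), marked(b,e)}  (14 atoms)
goal ⊆ F2  ⇒  h_max = 2

2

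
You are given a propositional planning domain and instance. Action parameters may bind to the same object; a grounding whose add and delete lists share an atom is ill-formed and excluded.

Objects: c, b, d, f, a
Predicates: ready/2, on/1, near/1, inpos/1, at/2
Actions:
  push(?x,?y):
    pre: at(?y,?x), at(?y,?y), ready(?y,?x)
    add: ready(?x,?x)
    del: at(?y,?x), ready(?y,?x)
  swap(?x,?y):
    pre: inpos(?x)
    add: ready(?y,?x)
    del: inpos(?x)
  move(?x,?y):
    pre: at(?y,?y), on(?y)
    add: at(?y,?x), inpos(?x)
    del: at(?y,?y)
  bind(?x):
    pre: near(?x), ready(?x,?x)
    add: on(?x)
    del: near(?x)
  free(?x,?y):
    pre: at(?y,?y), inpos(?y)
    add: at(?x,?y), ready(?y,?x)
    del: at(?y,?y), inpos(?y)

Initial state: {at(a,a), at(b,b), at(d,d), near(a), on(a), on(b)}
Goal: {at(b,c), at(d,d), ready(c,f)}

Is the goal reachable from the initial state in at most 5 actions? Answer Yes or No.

Yes

1. move(c,b)  →  {at(a,a), at(b,c), at(d,d), inpos(c), near(a), on(a), on(b)}
2. move(f,a)  →  {at(a,f), at(b,c), at(d,d), inpos(c), inpos(f), near(a), on(a), on(b)}
3. swap(f,c)  →  {at(a,f), at(b,c), at(d,d), inpos(c), near(a), on(a), on(b), ready(c,f)}
optimal plan length = 3; 3 ≤ 5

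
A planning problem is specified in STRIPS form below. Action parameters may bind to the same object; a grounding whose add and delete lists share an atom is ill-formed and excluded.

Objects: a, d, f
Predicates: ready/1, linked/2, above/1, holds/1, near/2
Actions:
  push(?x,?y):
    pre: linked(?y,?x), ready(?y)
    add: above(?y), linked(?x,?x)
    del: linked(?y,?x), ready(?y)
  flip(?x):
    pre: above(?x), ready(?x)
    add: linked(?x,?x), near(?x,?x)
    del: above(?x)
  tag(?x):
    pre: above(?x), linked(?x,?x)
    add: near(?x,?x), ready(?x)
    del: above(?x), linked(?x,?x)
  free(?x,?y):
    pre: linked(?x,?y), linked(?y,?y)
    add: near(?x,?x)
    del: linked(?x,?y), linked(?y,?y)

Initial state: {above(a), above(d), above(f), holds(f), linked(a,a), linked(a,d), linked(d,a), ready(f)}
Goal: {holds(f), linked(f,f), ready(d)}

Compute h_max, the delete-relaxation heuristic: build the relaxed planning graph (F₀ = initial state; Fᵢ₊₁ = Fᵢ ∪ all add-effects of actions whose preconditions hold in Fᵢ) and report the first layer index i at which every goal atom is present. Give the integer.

F0 = init (8 atoms)
F1 = F0 ∪ {linked(f,f), near(a,a), near(d,d), near(f,f), ready(a)}  (13 atoms)
F2 = F1 ∪ {linked(d,d)}  (14 atoms)
F3 = F2 ∪ {ready(d)}  (15 atoms)
goal ⊆ F3  ⇒  h_max = 3

3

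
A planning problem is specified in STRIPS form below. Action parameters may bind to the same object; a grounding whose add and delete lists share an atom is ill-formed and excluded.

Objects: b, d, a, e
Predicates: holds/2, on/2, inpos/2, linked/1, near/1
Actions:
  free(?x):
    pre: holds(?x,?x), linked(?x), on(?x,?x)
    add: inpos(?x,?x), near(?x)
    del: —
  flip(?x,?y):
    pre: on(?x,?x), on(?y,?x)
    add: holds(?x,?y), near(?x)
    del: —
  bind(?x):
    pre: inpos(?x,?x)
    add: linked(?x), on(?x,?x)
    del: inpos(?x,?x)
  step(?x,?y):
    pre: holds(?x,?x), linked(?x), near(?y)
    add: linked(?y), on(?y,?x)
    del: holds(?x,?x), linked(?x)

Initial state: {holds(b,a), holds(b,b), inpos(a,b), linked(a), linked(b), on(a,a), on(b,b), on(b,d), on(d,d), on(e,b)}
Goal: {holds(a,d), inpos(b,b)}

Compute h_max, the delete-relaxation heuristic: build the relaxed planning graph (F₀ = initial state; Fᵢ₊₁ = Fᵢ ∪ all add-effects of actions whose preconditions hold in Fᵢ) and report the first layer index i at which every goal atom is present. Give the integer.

3

F0 = init (10 atoms)
F1 = F0 ∪ {holds(a,a), holds(b,e), holds(d,b), holds(d,d), inpos(b,b), near(a), near(b), near(d)}  (18 atoms)
F2 = F1 ∪ {inpos(a,a), linked(d), on(a,b), on(b,a), on(d,a), on(d,b)}  (24 atoms)
F3 = F2 ∪ {holds(a,b), holds(a,d), holds(b,d), inpos(d,d), on(a,d)}  (29 atoms)
goal ⊆ F3  ⇒  h_max = 3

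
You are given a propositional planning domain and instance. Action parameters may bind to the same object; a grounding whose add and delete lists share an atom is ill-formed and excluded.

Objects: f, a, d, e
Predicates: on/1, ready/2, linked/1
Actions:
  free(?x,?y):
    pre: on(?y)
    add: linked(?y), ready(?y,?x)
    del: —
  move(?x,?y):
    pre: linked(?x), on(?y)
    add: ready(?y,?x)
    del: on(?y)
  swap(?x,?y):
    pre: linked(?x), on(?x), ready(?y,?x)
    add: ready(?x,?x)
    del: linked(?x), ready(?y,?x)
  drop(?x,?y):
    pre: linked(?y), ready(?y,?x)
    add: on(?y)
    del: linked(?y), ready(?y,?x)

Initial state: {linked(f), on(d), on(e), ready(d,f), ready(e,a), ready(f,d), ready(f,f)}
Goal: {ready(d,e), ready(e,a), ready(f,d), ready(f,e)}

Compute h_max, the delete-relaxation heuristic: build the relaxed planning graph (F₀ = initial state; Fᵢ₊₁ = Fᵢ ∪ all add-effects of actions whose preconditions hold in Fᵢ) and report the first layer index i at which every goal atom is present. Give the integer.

2

F0 = init (7 atoms)
F1 = F0 ∪ {linked(d), linked(e), on(f), ready(d,a), ready(d,d), ready(d,e), ready(e,d), ready(e,e), ready(e,f)}  (16 atoms)
F2 = F1 ∪ {ready(f,a), ready(f,e)}  (18 atoms)
goal ⊆ F2  ⇒  h_max = 2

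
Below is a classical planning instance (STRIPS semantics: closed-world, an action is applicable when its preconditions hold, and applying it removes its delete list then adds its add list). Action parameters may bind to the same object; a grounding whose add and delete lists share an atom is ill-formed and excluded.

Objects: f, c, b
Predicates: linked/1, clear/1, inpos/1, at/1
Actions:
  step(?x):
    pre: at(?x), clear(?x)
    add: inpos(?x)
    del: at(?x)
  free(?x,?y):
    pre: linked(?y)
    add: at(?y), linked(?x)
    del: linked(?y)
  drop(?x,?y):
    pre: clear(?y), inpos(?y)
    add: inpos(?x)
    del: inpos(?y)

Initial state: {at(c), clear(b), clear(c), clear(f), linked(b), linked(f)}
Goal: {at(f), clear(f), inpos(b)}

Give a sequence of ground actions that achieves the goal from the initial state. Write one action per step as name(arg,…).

step(c); free(c,f); drop(b,c)

1. step(c)  →  {clear(b), clear(c), clear(f), inpos(c), linked(b), linked(f)}
2. free(c,f)  →  {at(f), clear(b), clear(c), clear(f), inpos(c), linked(b), linked(c)}
3. drop(b,c)  →  {at(f), clear(b), clear(c), clear(f), inpos(b), linked(b), linked(c)}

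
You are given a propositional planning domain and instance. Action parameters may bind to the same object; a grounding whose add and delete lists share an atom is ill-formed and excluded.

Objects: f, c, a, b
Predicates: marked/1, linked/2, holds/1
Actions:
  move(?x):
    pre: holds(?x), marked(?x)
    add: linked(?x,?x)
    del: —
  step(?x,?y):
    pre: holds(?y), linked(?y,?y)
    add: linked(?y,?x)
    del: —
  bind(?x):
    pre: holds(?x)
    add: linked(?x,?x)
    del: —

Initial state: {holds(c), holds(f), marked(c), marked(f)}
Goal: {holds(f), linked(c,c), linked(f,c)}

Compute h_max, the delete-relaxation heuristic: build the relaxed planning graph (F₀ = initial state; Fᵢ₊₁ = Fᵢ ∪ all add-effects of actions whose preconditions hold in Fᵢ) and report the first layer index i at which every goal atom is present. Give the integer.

F0 = init (4 atoms)
F1 = F0 ∪ {linked(c,c), linked(f,f)}  (6 atoms)
F2 = F1 ∪ {linked(c,a), linked(c,b), linked(c,f), linked(f,a), linked(f,b), linked(f,c)}  (12 atoms)
goal ⊆ F2  ⇒  h_max = 2

2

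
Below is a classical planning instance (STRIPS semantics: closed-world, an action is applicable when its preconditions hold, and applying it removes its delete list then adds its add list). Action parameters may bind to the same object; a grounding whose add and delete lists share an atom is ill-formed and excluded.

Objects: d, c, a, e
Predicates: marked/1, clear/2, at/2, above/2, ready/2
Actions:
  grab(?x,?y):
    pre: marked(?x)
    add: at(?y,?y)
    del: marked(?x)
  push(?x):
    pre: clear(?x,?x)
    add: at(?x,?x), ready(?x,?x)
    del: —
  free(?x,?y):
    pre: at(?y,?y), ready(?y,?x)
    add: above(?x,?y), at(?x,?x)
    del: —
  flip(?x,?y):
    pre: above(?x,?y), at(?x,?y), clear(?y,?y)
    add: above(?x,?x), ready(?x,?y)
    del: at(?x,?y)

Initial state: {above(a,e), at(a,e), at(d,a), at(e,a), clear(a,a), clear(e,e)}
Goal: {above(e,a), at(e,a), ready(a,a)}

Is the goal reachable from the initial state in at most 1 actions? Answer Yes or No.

No

1. push(a)  →  {above(a,e), at(a,a), at(a,e), at(d,a), at(e,a), clear(a,a), clear(e,e), ready(a,a)}
2. flip(a,e)  →  {above(a,a), above(a,e), at(a,a), at(d,a), at(e,a), clear(a,a), clear(e,e), ready(a,a), ready(a,e)}
3. free(e,a)  →  {above(a,a), above(a,e), above(e,a), at(a,a), at(d,a), at(e,a), at(e,e), clear(a,a), clear(e,e), ready(a,a), ready(a,e)}
optimal plan length = 3; 3 > 1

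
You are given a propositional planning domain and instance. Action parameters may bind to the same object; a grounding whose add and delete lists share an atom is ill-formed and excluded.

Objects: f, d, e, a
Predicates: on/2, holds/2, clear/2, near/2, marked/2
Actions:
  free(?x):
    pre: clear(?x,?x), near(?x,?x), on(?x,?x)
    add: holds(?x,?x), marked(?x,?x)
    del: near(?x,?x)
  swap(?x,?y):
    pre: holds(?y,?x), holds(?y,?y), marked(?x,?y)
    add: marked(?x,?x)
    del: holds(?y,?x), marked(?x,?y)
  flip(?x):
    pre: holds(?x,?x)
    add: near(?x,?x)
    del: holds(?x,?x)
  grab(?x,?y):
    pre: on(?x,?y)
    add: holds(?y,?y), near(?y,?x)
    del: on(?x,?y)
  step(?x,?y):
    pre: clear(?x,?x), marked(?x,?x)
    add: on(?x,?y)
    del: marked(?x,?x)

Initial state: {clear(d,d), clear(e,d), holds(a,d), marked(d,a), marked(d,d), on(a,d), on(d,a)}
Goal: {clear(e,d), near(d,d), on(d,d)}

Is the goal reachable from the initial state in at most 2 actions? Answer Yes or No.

No

1. grab(a,d)  →  {clear(d,d), clear(e,d), holds(a,d), holds(d,d), marked(d,a), marked(d,d), near(d,a), on(d,a)}
2. flip(d)  →  {clear(d,d), clear(e,d), holds(a,d), marked(d,a), marked(d,d), near(d,a), near(d,d), on(d,a)}
3. step(d,d)  →  {clear(d,d), clear(e,d), holds(a,d), marked(d,a), near(d,a), near(d,d), on(d,a), on(d,d)}
optimal plan length = 3; 3 > 2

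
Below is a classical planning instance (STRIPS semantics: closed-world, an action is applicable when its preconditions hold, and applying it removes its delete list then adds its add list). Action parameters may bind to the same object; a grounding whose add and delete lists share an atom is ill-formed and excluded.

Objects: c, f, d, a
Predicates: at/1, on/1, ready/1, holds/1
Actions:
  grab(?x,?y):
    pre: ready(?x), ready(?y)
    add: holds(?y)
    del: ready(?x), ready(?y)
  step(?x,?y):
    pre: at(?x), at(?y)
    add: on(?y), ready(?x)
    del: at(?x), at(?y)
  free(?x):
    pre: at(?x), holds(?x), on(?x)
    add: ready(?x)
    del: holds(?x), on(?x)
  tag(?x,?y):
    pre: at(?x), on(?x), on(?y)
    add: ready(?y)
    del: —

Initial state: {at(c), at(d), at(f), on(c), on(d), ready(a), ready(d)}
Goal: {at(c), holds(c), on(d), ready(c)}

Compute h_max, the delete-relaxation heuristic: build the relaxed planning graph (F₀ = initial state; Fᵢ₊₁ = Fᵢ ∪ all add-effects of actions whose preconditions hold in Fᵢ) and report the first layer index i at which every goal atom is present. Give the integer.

F0 = init (7 atoms)
F1 = F0 ∪ {holds(a), holds(d), on(f), ready(c), ready(f)}  (12 atoms)
F2 = F1 ∪ {holds(c), holds(f)}  (14 atoms)
goal ⊆ F2  ⇒  h_max = 2

2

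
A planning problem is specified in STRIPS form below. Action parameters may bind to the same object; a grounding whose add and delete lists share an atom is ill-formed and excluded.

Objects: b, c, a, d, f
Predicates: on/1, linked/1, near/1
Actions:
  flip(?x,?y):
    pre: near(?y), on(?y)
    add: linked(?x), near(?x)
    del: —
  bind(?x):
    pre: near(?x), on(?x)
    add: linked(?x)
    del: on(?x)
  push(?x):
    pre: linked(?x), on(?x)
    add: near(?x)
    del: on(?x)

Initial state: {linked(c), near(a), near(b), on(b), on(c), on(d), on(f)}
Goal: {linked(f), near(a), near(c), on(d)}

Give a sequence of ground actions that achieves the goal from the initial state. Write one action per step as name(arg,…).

1. flip(c,b)  →  {linked(c), near(a), near(b), near(c), on(b), on(c), on(d), on(f)}
2. flip(f,b)  →  {linked(c), linked(f), near(a), near(b), near(c), near(f), on(b), on(c), on(d), on(f)}

flip(c,b); flip(f,b)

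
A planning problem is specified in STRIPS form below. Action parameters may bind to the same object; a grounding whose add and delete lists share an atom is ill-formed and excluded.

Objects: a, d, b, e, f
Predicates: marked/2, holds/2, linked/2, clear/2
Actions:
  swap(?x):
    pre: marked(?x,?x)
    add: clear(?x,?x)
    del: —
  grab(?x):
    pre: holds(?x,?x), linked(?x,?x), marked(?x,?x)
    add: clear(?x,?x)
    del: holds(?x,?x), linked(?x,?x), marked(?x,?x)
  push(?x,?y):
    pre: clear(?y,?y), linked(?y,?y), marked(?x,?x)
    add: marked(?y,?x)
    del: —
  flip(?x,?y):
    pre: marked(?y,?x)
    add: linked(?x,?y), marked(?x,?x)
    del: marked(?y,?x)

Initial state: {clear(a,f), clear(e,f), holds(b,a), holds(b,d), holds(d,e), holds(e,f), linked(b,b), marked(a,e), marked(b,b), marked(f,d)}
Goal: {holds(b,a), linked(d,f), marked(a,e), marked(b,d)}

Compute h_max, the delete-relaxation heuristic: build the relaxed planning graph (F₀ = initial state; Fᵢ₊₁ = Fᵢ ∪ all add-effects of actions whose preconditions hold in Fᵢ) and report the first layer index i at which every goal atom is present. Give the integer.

F0 = init (10 atoms)
F1 = F0 ∪ {clear(b,b), linked(d,f), linked(e,a), marked(d,d), marked(e,e)}  (15 atoms)
F2 = F1 ∪ {clear(d,d), clear(e,e), marked(b,d), marked(b,e)}  (19 atoms)
goal ⊆ F2  ⇒  h_max = 2

2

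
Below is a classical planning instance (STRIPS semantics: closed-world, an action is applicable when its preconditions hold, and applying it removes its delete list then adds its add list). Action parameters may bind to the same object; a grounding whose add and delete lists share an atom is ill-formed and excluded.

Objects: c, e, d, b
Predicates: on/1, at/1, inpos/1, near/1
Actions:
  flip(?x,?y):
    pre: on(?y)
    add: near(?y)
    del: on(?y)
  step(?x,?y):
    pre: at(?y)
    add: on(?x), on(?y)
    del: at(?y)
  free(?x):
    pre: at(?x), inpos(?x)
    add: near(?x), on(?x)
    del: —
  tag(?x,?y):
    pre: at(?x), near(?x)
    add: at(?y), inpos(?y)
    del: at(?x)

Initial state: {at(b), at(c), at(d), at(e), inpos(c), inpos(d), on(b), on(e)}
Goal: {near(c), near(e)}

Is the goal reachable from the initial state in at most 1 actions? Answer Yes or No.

1. flip(c,e)  →  {at(b), at(c), at(d), at(e), inpos(c), inpos(d), near(e), on(b)}
2. free(c)  →  {at(b), at(c), at(d), at(e), inpos(c), inpos(d), near(c), near(e), on(b), on(c)}
optimal plan length = 2; 2 > 1

No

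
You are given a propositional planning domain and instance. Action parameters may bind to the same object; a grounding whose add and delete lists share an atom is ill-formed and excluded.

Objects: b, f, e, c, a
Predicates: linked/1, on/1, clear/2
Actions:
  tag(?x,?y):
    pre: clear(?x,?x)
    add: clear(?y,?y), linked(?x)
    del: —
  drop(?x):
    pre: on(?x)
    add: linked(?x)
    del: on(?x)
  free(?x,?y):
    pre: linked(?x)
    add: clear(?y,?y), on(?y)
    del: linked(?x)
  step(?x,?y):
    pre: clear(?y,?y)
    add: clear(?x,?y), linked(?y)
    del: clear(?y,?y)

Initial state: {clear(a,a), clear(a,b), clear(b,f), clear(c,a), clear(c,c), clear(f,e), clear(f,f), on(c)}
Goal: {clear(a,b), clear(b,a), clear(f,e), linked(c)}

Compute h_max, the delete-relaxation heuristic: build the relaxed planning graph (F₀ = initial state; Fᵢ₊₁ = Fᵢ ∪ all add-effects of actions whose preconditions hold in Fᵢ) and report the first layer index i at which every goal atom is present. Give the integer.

1

F0 = init (8 atoms)
F1 = F0 ∪ {clear(a,c), clear(a,f), clear(b,a), clear(b,b), clear(b,c), clear(c,f), clear(e,a), clear(e,c), clear(e,e), clear(e,f), clear(f,a), clear(f,c), linked(a), linked(c), linked(f)}  (23 atoms)
goal ⊆ F1  ⇒  h_max = 1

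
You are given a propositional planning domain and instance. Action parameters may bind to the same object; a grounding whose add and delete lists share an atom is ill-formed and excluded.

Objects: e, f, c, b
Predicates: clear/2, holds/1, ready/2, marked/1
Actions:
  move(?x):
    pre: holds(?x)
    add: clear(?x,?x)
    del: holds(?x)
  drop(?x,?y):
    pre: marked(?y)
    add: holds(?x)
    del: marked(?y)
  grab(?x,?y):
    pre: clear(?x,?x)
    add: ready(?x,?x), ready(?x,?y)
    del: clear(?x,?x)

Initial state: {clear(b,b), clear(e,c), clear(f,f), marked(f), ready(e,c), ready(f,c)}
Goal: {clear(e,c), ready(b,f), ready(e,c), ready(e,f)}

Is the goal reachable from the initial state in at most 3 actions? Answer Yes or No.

1. drop(e,f)  →  {clear(b,b), clear(e,c), clear(f,f), holds(e), ready(e,c), ready(f,c)}
2. move(e)  →  {clear(b,b), clear(e,c), clear(e,e), clear(f,f), ready(e,c), ready(f,c)}
3. grab(e,f)  →  {clear(b,b), clear(e,c), clear(f,f), ready(e,c), ready(e,e), ready(e,f), ready(f,c)}
4. grab(b,f)  →  {clear(e,c), clear(f,f), ready(b,b), ready(b,f), ready(e,c), ready(e,e), ready(e,f), ready(f,c)}
optimal plan length = 4; 4 > 3

No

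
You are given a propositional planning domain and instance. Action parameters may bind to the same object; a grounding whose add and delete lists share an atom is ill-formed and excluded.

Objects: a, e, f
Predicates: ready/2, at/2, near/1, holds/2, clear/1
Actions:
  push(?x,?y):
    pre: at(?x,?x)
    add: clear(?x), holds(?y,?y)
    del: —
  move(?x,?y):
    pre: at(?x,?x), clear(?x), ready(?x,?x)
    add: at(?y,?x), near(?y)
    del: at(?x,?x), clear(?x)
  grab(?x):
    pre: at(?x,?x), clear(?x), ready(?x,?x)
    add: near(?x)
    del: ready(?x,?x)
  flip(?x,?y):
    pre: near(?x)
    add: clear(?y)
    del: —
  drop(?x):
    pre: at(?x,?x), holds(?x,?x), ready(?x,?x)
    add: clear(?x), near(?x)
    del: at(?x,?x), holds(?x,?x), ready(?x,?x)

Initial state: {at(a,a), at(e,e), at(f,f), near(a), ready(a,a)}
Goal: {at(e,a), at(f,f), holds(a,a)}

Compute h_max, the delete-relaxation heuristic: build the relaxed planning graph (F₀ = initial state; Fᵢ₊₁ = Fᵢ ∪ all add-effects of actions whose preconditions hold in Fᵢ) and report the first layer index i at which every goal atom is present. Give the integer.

2

F0 = init (5 atoms)
F1 = F0 ∪ {clear(a), clear(e), clear(f), holds(a,a), holds(e,e), holds(f,f)}  (11 atoms)
F2 = F1 ∪ {at(e,a), at(f,a), near(e), near(f)}  (15 atoms)
goal ⊆ F2  ⇒  h_max = 2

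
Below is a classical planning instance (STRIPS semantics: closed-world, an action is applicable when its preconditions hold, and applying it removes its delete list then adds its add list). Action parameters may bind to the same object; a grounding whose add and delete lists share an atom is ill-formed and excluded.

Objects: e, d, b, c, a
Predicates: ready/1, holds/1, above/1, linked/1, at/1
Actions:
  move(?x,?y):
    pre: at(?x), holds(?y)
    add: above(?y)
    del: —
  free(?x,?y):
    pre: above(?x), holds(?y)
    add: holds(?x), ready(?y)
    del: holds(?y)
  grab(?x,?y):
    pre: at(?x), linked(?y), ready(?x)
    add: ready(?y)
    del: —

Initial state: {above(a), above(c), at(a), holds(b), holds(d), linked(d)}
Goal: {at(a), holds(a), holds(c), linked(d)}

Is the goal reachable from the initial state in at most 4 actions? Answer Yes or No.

1. free(c,d)  →  {above(a), above(c), at(a), holds(b), holds(c), linked(d), ready(d)}
2. free(a,b)  →  {above(a), above(c), at(a), holds(a), holds(c), linked(d), ready(b), ready(d)}
optimal plan length = 2; 2 ≤ 4

Yes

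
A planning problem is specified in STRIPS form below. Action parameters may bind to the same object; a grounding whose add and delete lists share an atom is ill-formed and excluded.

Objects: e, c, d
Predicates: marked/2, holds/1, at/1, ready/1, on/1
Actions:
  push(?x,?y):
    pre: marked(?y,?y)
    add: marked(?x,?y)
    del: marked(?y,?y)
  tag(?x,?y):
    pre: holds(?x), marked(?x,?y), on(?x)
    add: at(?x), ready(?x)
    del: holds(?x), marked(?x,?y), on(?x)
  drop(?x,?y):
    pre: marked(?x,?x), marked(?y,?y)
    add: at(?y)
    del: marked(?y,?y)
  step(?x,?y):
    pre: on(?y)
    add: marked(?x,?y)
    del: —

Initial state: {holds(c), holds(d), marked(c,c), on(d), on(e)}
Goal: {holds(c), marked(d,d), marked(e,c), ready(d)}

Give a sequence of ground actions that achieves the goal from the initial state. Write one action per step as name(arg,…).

1. push(e,c)  →  {holds(c), holds(d), marked(e,c), on(d), on(e)}
2. step(d,e)  →  {holds(c), holds(d), marked(d,e), marked(e,c), on(d), on(e)}
3. step(d,d)  →  {holds(c), holds(d), marked(d,d), marked(d,e), marked(e,c), on(d), on(e)}
4. tag(d,e)  →  {at(d), holds(c), marked(d,d), marked(e,c), on(e), ready(d)}

push(e,c); step(d,e); step(d,d); tag(d,e)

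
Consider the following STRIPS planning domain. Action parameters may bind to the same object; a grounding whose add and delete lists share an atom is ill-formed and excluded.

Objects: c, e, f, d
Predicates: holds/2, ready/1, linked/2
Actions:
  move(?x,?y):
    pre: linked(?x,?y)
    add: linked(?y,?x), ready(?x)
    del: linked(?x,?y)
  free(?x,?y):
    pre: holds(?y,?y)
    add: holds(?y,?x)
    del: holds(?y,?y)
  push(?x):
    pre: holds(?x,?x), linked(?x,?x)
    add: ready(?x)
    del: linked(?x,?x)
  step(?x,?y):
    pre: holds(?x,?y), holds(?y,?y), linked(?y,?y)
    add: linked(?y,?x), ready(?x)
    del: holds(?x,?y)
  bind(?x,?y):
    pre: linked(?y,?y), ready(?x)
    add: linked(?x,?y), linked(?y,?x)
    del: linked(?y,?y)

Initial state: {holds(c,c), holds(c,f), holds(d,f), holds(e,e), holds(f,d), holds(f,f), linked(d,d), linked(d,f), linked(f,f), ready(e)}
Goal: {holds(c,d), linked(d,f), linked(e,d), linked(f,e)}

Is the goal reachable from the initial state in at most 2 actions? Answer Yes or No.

No

1. free(d,c)  →  {holds(c,d), holds(c,f), holds(d,f), holds(e,e), holds(f,d), holds(f,f), linked(d,d), linked(d,f), linked(f,f), ready(e)}
2. bind(e,f)  →  {holds(c,d), holds(c,f), holds(d,f), holds(e,e), holds(f,d), holds(f,f), linked(d,d), linked(d,f), linked(e,f), linked(f,e), ready(e)}
3. bind(e,d)  →  {holds(c,d), holds(c,f), holds(d,f), holds(e,e), holds(f,d), holds(f,f), linked(d,e), linked(d,f), linked(e,d), linked(e,f), linked(f,e), ready(e)}
optimal plan length = 3; 3 > 2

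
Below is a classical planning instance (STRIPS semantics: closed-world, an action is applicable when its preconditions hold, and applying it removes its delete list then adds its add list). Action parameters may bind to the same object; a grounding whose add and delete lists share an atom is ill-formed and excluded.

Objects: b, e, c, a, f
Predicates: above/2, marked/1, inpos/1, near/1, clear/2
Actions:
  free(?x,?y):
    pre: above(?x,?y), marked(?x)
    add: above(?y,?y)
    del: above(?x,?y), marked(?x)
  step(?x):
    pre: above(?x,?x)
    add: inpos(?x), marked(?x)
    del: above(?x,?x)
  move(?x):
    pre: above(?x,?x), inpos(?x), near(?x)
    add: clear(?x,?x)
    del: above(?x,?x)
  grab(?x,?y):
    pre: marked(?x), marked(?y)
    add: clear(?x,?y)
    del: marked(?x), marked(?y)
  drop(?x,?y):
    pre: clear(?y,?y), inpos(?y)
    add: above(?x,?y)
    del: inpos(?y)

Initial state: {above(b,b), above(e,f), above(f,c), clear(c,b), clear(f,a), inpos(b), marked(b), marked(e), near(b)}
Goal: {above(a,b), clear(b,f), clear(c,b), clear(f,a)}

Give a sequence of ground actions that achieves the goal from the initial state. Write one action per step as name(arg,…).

1. free(e,f)  →  {above(b,b), above(f,c), above(f,f), clear(c,b), clear(f,a), inpos(b), marked(b), near(b)}
2. step(f)  →  {above(b,b), above(f,c), clear(c,b), clear(f,a), inpos(b), inpos(f), marked(b), marked(f), near(b)}
3. move(b)  →  {above(f,c), clear(b,b), clear(c,b), clear(f,a), inpos(b), inpos(f), marked(b), marked(f), near(b)}
4. grab(b,f)  →  {above(f,c), clear(b,b), clear(b,f), clear(c,b), clear(f,a), inpos(b), inpos(f), near(b)}
5. drop(a,b)  →  {above(a,b), above(f,c), clear(b,b), clear(b,f), clear(c,b), clear(f,a), inpos(f), near(b)}

free(e,f); step(f); move(b); grab(b,f); drop(a,b)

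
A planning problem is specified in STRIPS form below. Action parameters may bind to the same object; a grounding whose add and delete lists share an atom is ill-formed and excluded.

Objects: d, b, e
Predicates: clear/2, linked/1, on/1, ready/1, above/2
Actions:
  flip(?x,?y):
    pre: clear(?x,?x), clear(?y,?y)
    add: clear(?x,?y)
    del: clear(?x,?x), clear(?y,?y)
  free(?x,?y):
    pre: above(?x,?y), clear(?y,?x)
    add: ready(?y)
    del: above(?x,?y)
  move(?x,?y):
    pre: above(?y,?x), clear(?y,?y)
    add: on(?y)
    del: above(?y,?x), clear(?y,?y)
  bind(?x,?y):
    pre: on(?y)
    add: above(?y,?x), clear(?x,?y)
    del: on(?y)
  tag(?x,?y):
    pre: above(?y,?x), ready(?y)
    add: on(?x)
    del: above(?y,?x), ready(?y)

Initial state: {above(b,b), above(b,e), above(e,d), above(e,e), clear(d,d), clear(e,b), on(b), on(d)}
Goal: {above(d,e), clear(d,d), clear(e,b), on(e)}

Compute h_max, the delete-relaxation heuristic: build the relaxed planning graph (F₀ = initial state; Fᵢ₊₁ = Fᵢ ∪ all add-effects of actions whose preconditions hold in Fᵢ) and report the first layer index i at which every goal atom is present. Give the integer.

2

F0 = init (8 atoms)
F1 = F0 ∪ {above(b,d), above(d,b), above(d,d), above(d,e), clear(b,b), clear(b,d), clear(d,b), clear(e,d), ready(e)}  (17 atoms)
F2 = F1 ∪ {on(e), ready(b), ready(d)}  (20 atoms)
goal ⊆ F2  ⇒  h_max = 2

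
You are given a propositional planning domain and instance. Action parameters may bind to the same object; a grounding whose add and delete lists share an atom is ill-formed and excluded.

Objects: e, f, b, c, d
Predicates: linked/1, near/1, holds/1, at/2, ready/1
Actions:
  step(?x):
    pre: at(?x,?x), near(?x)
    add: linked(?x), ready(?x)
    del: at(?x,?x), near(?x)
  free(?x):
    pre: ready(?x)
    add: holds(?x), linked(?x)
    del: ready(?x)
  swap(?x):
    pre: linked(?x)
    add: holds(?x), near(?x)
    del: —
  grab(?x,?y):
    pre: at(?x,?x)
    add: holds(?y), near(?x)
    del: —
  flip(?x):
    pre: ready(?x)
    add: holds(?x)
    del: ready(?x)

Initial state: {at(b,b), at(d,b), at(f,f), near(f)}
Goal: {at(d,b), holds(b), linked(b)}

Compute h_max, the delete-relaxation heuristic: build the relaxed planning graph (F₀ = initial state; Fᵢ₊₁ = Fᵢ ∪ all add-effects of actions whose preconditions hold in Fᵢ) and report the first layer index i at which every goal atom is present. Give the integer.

F0 = init (4 atoms)
F1 = F0 ∪ {holds(b), holds(c), holds(d), holds(e), holds(f), linked(f), near(b), ready(f)}  (12 atoms)
F2 = F1 ∪ {linked(b), ready(b)}  (14 atoms)
goal ⊆ F2  ⇒  h_max = 2

2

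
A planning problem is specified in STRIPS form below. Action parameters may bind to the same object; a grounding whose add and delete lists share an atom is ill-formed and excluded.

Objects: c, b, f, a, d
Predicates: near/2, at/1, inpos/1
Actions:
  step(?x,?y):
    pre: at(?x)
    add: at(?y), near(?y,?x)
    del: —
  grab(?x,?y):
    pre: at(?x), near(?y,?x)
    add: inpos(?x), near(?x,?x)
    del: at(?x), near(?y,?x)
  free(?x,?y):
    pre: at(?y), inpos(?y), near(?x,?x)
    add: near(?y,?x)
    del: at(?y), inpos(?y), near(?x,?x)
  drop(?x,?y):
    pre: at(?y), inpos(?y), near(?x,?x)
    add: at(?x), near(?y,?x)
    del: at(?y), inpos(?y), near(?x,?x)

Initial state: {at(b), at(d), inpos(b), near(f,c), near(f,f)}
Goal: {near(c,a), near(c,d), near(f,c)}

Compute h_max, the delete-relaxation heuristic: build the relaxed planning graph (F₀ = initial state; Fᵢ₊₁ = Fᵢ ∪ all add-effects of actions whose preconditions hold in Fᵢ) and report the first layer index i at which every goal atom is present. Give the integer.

F0 = init (5 atoms)
F1 = F0 ∪ {at(a), at(c), at(f), near(a,b), near(a,d), near(b,b), near(b,d), near(b,f), near(c,b), near(c,d), near(d,b), near(d,d), near(f,b), near(f,d)}  (19 atoms)
F2 = F1 ∪ {inpos(c), inpos(d), inpos(f), near(a,a), near(a,c), near(a,f), near(b,a), near(b,c), near(c,a), near(c,c), near(c,f), near(d,a), near(d,c), near(d,f), near(f,a)}  (34 atoms)
goal ⊆ F2  ⇒  h_max = 2

2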